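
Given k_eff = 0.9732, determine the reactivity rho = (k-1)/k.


rho = (k_eff - 1) / k_eff
rho = (0.9732 - 1) / 0.9732
rho = -0.027538

-0.027538


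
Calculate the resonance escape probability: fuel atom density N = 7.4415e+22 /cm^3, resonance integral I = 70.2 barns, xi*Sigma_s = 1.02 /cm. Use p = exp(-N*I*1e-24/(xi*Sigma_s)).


p = exp(-N * I * 1e-24 / (xi*Sigma_s))
p = exp(-7.4415e+22 * 70.2 * 1e-24 / 1.02)
p = 0.0059670

0.0059670


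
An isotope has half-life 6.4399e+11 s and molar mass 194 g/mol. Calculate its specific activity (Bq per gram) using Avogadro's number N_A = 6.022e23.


lambda = ln(2) / t_half = ln(2) / 6.4399e+11 = 1.076332e-12 /s
SA = lambda * N_A / M
SA = 1.076332e-12 * 6.022e23 / 194
SA = 3.3411e+09 Bq/g

3.3411e+09


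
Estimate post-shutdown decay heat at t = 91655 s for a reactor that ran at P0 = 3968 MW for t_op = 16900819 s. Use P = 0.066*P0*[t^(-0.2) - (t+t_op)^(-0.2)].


P/P0 = 0.066 * [t^(-0.2) - (t + t_op)^(-0.2)]
P/P0 = 0.066 * [91655^(-0.2) - (91655 + 16900819)^(-0.2)]
P/P0 = 0.066 * [0.1017580 - 0.03580541] = 0.004352871
P = 3968 * 0.004352871 = 17.272 MW

17.272


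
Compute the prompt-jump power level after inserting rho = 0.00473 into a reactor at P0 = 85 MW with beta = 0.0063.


P1/P0 = beta / (beta - rho)
P1/P0 = 0.0063 / (0.0063 - 0.00473) = 4.012739
P1 = 85 * 4.012739 = 341.08 MW

341.08


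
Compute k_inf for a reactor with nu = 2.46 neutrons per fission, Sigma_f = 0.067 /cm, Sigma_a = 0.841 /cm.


k_inf = nu * Sigma_f / Sigma_a
k_inf = 2.46 * 0.067 / 0.841
k_inf = 0.19598

0.19598


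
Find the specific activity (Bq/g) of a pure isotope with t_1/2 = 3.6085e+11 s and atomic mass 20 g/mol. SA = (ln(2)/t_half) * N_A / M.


lambda = ln(2) / t_half = ln(2) / 3.6085e+11 = 1.920873e-12 /s
SA = lambda * N_A / M
SA = 1.920873e-12 * 6.022e23 / 20
SA = 5.7837e+10 Bq/g

5.7837e+10


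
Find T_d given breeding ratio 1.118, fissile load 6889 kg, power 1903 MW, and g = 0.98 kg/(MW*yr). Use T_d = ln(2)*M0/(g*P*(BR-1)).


Breeding gain G = BR - 1 = 1.118 - 1 = 0.118
Fissile production rate = g * P * G = 0.98 * 1903 * 0.118 = 220.06292 kg/yr
T_d = ln(2) * M0 / (g * P * G)
T_d = ln(2) * 6889 / 220.06292 = 21.699 yr

21.699


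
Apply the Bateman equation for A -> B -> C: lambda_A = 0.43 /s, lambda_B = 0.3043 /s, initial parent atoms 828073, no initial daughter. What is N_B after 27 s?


N_B(t) = lambda_A * N_A0 / (lambda_B - lambda_A) * [exp(-lambda_A*t) - exp(-lambda_B*t)]
exp(-0.43*27) = 9.074884e-06; exp(-0.3043*27) = 2.702671e-04
N_B = 0.43 * 828073 / (0.3043 - 0.43) * (9.074884e-06 - 2.702671e-04)
N_B = 739.88

739.88


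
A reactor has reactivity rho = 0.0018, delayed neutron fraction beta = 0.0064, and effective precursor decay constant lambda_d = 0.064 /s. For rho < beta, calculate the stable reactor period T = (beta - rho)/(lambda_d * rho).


T = (beta - rho) / (lambda_d * rho)
T = (0.0064 - 0.0018) / (0.064 * 0.0018)
T = 39.931 s

39.931


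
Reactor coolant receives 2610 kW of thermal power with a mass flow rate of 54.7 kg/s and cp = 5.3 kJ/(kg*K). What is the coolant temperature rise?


dT = Q / (m_dot * cp)
dT = 2610 / (54.7 * 5.3)
dT = 9.0028 C

9.0028


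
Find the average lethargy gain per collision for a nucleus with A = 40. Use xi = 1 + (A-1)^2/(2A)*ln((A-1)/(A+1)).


xi = 1 + (A-1)^2/(2A) * ln((A-1)/(A+1))
xi = 1 + (40-1)^2/(2*40) * ln((40-1)/(40 +1))
xi = 0.049177

0.049177


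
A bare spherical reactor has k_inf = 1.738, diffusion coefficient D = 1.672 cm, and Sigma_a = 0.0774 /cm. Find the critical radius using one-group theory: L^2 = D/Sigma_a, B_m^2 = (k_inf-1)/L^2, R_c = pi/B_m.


L^2 = D / Sigma_a = 1.672 / 0.0774 = 21.60207 cm^2
B_m^2 = (k_inf - 1) / L^2 = (1.738 - 1) / 21.60207 = 0.03416339 /cm^2
For a bare sphere: B_g = pi/R, so R_c = pi / sqrt(B_m^2)
R_c = pi / sqrt(0.03416339) = 16.997 cm

16.997


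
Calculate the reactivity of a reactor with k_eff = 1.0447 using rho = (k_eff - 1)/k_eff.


rho = (k_eff - 1) / k_eff
rho = (1.0447 - 1) / 1.0447
rho = 0.042787

0.042787


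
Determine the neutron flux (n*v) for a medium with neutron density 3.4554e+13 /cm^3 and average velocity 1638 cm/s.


phi = n * v
phi = 3.4554e+13 * 1638
phi = 5.6599e+16 /cm^2/s

5.6599e+16


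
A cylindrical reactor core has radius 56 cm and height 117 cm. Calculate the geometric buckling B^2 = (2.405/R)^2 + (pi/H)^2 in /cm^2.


B^2 = (2.405/R)^2 + (pi/H)^2
B^2 = (2.405/56)^2 + (pi/117)^2
B^2 = 0.0025654 /cm^2

0.0025654


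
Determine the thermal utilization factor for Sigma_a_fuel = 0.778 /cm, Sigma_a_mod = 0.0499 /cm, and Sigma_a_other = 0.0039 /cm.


f = Sigma_a_fuel / (Sigma_a_fuel + Sigma_a_mod + Sigma_a_other)
f = 0.778 / (0.778 + 0.0499 + 0.0039)
f = 0.93532

0.93532


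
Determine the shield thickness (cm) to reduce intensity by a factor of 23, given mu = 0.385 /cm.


x = ln(factor) / mu
x = ln(23) / 0.385
x = 8.1441 cm

8.1441


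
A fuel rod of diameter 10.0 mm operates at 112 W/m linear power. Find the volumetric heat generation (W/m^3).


r = D / 2 / 1000 = 10.0 / 2 / 1000 = 0.005 m
q''' = q' / (pi * r^2)
q''' = 112 / (pi * 0.005^2)
q''' = 1.4260e+06 W/m^3

1.4260e+06


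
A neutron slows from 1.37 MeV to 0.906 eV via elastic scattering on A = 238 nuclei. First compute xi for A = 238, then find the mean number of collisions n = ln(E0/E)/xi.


xi = 1 + (A-1)^2/(2A)*ln((A-1)/(A+1)) = 0.008379872 (for A = 238)
n = ln(E0/E) / xi
n = ln(1.37e6 / 0.906) / 0.008379872
n = ln(1.512141e+06) / 0.008379872 = 1698.0

1698.0


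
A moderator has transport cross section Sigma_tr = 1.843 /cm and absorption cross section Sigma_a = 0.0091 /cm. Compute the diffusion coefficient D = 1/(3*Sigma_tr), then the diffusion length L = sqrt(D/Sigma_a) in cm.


D = 1 / (3 * Sigma_tr) = 1 / (3 * 1.843) = 0.1808645 cm
L = sqrt(D / Sigma_a)
L = sqrt(0.1808645 / 0.0091)
L = 4.4582 cm

4.4582


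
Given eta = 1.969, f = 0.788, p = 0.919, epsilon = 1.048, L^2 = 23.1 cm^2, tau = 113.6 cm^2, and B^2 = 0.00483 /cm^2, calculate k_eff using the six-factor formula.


k_inf = eta*f*p*eps = 1.969*0.788*0.919*1.048 = 1.494338
P_TNL = 1/(1 + L^2*B^2) = 1/(1 + 23.1*0.00483) = 0.8996260
P_FNL = exp(-B^2*tau) = exp(-0.00483*113.6) = 0.5777073
k_eff = k_inf * P_TNL * P_FNL = 1.494338 * 0.8996260 * 0.5777073
k_eff = 0.77664

0.77664


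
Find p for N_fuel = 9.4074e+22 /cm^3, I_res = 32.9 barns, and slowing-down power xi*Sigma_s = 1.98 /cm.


p = exp(-N * I * 1e-24 / (xi*Sigma_s))
p = exp(-9.4074e+22 * 32.9 * 1e-24 / 1.98)
p = 0.20948

0.20948


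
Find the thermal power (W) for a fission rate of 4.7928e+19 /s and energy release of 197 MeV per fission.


P = fission_rate * E_MeV * 1.602e-13
P = 4.7928e+19 * 197 * 1.602e-13
P = 1.5126e+09 W

1.5126e+09


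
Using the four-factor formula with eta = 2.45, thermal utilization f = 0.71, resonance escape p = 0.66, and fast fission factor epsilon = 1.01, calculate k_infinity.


k_inf = eta * f * p * epsilon
k_inf = 2.45 * 0.71 * 0.66 * 1.01
k_inf = 1.1596

1.1596


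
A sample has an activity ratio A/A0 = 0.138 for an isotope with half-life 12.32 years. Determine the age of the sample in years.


lambda = ln(2) / t_half = ln(2) / 12.32 = 0.05626195 /yr
t = -ln(A/A0) / lambda
t = -ln(0.138) / 0.05626195
t = 35.201 yr

35.201


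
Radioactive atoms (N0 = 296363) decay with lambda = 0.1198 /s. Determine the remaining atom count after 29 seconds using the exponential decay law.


N = N0 * exp(-lambda * t)
N = 296363 * exp(-0.1198 * 29)
N = 9183.3

9183.3


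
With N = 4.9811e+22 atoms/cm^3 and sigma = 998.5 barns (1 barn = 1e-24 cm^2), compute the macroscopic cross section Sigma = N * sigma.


Sigma = N * sigma_barns * 1e-24
Sigma = 4.9811e+22 * 998.5 * 1e-24
Sigma = 49.736 /cm

49.736


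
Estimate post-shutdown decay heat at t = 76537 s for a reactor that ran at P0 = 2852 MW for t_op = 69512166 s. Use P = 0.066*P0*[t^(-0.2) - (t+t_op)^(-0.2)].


P/P0 = 0.066 * [t^(-0.2) - (t + t_op)^(-0.2)]
P/P0 = 0.066 * [76537^(-0.2) - (76537 + 69512166)^(-0.2)]
P/P0 = 0.066 * [0.1054935 - 0.02700799] = 0.005180044
P = 2852 * 0.005180044 = 14.773 MW

14.773


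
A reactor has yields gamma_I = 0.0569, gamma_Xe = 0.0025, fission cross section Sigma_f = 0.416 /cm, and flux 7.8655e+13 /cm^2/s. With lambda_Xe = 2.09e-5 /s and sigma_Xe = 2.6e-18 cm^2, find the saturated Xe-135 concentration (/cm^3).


Xe_eq = (gamma_I + gamma_Xe) * Sigma_f * phi / (lambda_Xe + sigma_Xe * phi)
Numerator = (0.0569 + 0.0025) * 0.416 * 7.8655e+13 = 1.943597e+12
Denominator = 2.09e-5 + 2.6e-18 * 7.8655e+13 = 2.254030e-04
Xe_eq = 1.943597e+12 / 2.254030e-04 = 8.6228e+15 /cm^3

8.6228e+15


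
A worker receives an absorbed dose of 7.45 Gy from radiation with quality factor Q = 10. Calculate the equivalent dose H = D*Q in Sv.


H = D * Q
H = 7.45 * 10
H = 74.500 Sv

74.500


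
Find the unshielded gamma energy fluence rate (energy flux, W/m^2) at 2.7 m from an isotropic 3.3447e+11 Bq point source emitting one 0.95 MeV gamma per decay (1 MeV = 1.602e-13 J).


psi = A * E * 1.602e-13 / (4*pi*r^2)
psi = 3.3447e+11 * 0.95 * 1.602e-13 / (4*pi*2.7^2)
psi = 5.5566e-04 W/m^2

5.5566e-04


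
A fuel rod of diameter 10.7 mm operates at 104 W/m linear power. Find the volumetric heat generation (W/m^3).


r = D / 2 / 1000 = 10.7 / 2 / 1000 = 0.00535 m
q''' = q' / (pi * r^2)
q''' = 104 / (pi * 0.00535^2)
q''' = 1.1566e+06 W/m^3

1.1566e+06


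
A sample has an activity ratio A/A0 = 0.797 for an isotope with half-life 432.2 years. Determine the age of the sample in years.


lambda = ln(2) / t_half = ln(2) / 432.2 = 0.001603765 /yr
t = -ln(A/A0) / lambda
t = -ln(0.797) / 0.001603765
t = 141.48 yr

141.48


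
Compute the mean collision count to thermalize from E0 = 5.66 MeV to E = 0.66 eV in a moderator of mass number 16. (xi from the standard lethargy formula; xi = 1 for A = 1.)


xi = 1 + (A-1)^2/(2A)*ln((A-1)/(A+1)) = 0.1199467 (for A = 16)
n = ln(E0/E) / xi
n = ln(5.66e6 / 0.66) / 0.1199467
n = ln(8.575758e+06) / 0.1199467 = 133.10

133.10


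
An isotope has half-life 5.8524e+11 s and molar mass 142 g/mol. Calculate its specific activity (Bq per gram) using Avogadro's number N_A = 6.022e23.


lambda = ln(2) / t_half = ln(2) / 5.8524e+11 = 1.184381e-12 /s
SA = lambda * N_A / M
SA = 1.184381e-12 * 6.022e23 / 142
SA = 5.0228e+09 Bq/g

5.0228e+09


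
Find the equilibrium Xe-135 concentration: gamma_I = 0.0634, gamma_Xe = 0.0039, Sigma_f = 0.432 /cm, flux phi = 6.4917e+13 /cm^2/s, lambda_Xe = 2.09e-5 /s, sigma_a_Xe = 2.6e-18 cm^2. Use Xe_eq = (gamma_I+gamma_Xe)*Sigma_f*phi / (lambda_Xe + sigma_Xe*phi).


Xe_eq = (gamma_I + gamma_Xe) * Sigma_f * phi / (lambda_Xe + sigma_Xe * phi)
Numerator = (0.0634 + 0.0039) * 0.432 * 6.4917e+13 = 1.887371e+12
Denominator = 2.09e-5 + 2.6e-18 * 6.4917e+13 = 1.896842e-04
Xe_eq = 1.887371e+12 / 1.896842e-04 = 9.9501e+15 /cm^3

9.9501e+15


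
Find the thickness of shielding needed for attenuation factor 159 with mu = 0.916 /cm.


x = ln(factor) / mu
x = ln(159) / 0.916
x = 5.5337 cm

5.5337


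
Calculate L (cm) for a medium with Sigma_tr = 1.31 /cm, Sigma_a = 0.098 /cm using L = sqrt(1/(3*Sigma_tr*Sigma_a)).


D = 1 / (3 * Sigma_tr) = 1 / (3 * 1.31) = 0.2544529 cm
L = sqrt(D / Sigma_a)
L = sqrt(0.2544529 / 0.098)
L = 1.6114 cm

1.6114


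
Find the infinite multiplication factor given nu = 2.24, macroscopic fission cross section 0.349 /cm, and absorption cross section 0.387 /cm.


k_inf = nu * Sigma_f / Sigma_a
k_inf = 2.24 * 0.349 / 0.387
k_inf = 2.0201

2.0201


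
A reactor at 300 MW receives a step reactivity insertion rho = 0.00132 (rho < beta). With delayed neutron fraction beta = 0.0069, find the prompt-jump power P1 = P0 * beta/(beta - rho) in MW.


P1/P0 = beta / (beta - rho)
P1/P0 = 0.0069 / (0.0069 - 0.00132) = 1.236559
P1 = 300 * 1.236559 = 370.97 MW

370.97


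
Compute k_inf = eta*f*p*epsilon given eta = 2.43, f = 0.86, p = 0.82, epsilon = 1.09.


k_inf = eta * f * p * epsilon
k_inf = 2.43 * 0.86 * 0.82 * 1.09
k_inf = 1.8679

1.8679


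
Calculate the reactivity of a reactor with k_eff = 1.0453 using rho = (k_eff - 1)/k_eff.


rho = (k_eff - 1) / k_eff
rho = (1.0453 - 1) / 1.0453
rho = 0.043337

0.043337


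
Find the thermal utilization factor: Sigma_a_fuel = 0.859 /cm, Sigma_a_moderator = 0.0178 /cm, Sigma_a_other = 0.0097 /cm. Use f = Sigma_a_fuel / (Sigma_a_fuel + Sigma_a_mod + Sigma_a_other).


f = Sigma_a_fuel / (Sigma_a_fuel + Sigma_a_mod + Sigma_a_other)
f = 0.859 / (0.859 + 0.0178 + 0.0097)
f = 0.96898

0.96898


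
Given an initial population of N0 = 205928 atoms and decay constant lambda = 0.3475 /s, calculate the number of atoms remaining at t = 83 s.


N = N0 * exp(-lambda * t)
N = 205928 * exp(-0.3475 * 83)
N = 6.1316e-08

6.1316e-08


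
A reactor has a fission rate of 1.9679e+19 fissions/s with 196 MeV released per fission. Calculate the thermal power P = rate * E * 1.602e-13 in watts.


P = fission_rate * E_MeV * 1.602e-13
P = 1.9679e+19 * 196 * 1.602e-13
P = 6.1790e+08 W

6.1790e+08


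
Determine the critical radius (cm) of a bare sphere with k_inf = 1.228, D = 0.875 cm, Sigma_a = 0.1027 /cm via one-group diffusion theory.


L^2 = D / Sigma_a = 0.875 / 0.1027 = 8.519961 cm^2
B_m^2 = (k_inf - 1) / L^2 = (1.228 - 1) / 8.519961 = 0.02676069 /cm^2
For a bare sphere: B_g = pi/R, so R_c = pi / sqrt(B_m^2)
R_c = pi / sqrt(0.02676069) = 19.204 cm

19.204


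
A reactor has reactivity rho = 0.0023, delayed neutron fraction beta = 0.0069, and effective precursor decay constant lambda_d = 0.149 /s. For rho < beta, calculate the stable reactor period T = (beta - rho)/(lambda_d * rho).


T = (beta - rho) / (lambda_d * rho)
T = (0.0069 - 0.0023) / (0.149 * 0.0023)
T = 13.423 s

13.423


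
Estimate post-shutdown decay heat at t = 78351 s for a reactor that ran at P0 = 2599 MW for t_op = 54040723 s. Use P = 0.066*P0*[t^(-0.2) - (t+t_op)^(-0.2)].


P/P0 = 0.066 * [t^(-0.2) - (t + t_op)^(-0.2)]
P/P0 = 0.066 * [78351^(-0.2) - (78351 + 54040723)^(-0.2)]
P/P0 = 0.066 * [0.1050004 - 0.02840076] = 0.005055576
P = 2599 * 0.005055576 = 13.139 MW

13.139


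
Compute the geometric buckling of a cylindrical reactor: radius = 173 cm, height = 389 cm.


B^2 = (2.405/R)^2 + (pi/H)^2
B^2 = (2.405/173)^2 + (pi/389)^2
B^2 = 2.5848e-04 /cm^2

2.5848e-04


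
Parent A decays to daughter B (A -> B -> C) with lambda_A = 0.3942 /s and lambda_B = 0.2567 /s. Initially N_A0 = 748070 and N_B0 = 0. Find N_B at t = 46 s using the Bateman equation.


N_B(t) = lambda_A * N_A0 / (lambda_B - lambda_A) * [exp(-lambda_A*t) - exp(-lambda_B*t)]
exp(-0.3942*46) = 1.333065e-08; exp(-0.2567*46) = 7.443272e-06
N_B = 0.3942 * 748070 / (0.2567 - 0.3942) * (1.333065e-08 - 7.443272e-06)
N_B = 15.935

15.935


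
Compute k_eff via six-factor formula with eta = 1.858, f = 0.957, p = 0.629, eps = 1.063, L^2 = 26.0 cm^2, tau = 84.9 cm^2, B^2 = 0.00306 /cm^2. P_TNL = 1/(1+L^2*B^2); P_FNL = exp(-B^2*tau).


k_inf = eta*f*p*eps = 1.858*0.957*0.629*1.063 = 1.188890
P_TNL = 1/(1 + L^2*B^2) = 1/(1 + 26.0*0.00306) = 0.9263033
P_FNL = exp(-B^2*tau) = exp(-0.00306*84.9) = 0.7712104
k_eff = k_inf * P_TNL * P_FNL = 1.188890 * 0.9263033 * 0.7712104
k_eff = 0.84931

0.84931


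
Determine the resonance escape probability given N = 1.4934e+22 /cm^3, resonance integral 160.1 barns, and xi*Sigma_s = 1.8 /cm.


p = exp(-N * I * 1e-24 / (xi*Sigma_s))
p = exp(-1.4934e+22 * 160.1 * 1e-24 / 1.8)
p = 0.26493

0.26493


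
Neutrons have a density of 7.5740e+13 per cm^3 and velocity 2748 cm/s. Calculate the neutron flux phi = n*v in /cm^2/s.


phi = n * v
phi = 7.5740e+13 * 2748
phi = 2.0813e+17 /cm^2/s

2.0813e+17


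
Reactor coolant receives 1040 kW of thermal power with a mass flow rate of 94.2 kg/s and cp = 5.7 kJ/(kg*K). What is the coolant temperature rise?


dT = Q / (m_dot * cp)
dT = 1040 / (94.2 * 5.7)
dT = 1.9369 C

1.9369


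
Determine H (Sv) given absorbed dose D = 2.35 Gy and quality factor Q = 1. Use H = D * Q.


H = D * Q
H = 2.35 * 1
H = 2.3500 Sv

2.3500


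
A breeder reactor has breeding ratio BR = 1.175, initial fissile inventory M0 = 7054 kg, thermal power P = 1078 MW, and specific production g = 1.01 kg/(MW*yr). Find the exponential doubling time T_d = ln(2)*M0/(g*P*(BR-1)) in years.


Breeding gain G = BR - 1 = 1.175 - 1 = 0.175
Fissile production rate = g * P * G = 1.01 * 1078 * 0.175 = 190.5365 kg/yr
T_d = ln(2) * M0 / (g * P * G)
T_d = ln(2) * 7054 / 190.5365 = 25.662 yr

25.662


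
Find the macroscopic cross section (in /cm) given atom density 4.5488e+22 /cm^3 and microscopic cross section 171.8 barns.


Sigma = N * sigma_barns * 1e-24
Sigma = 4.5488e+22 * 171.8 * 1e-24
Sigma = 7.8148 /cm

7.8148


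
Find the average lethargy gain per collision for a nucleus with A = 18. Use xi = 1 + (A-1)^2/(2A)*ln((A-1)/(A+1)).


xi = 1 + (A-1)^2/(2A) * ln((A-1)/(A+1))
xi = 1 + (18-1)^2/(2*18) * ln((18-1)/(18 +1))
xi = 0.10711

0.10711


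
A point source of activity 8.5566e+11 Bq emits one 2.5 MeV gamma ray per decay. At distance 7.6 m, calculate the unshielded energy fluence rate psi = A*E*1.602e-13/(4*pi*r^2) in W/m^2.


psi = A * E * 1.602e-13 / (4*pi*r^2)
psi = 8.5566e+11 * 2.5 * 1.602e-13 / (4*pi*7.6^2)
psi = 4.7214e-04 W/m^2

4.7214e-04


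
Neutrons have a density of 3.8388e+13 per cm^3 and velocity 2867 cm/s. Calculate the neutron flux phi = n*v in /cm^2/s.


phi = n * v
phi = 3.8388e+13 * 2867
phi = 1.1006e+17 /cm^2/s

1.1006e+17


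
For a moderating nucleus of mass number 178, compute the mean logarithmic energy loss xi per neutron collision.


xi = 1 + (A-1)^2/(2A) * ln((A-1)/(A+1))
xi = 1 + (178-1)^2/(2*178) * ln((178-1)/(178 +1))
xi = 0.011194

0.011194


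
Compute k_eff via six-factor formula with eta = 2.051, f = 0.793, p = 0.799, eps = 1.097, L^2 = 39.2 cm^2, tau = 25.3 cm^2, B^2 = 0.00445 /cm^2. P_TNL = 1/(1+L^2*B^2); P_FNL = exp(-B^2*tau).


k_inf = eta*f*p*eps = 2.051*0.793*0.799*1.097 = 1.425582
P_TNL = 1/(1 + L^2*B^2) = 1/(1 + 39.2*0.00445) = 0.8514696
P_FNL = exp(-B^2*tau) = exp(-0.00445*25.3) = 0.8935214
k_eff = k_inf * P_TNL * P_FNL = 1.425582 * 0.8514696 * 0.8935214
k_eff = 1.0846

1.0846


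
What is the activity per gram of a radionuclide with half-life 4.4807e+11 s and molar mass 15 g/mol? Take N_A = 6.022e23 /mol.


lambda = ln(2) / t_half = ln(2) / 4.4807e+11 = 1.546962e-12 /s
SA = lambda * N_A / M
SA = 1.546962e-12 * 6.022e23 / 15
SA = 6.2105e+10 Bq/g

6.2105e+10


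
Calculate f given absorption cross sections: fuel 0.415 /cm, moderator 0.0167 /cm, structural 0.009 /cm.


f = Sigma_a_fuel / (Sigma_a_fuel + Sigma_a_mod + Sigma_a_other)
f = 0.415 / (0.415 + 0.0167 + 0.009)
f = 0.94168

0.94168


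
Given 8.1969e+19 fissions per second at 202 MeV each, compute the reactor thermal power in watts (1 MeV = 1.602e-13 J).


P = fission_rate * E_MeV * 1.602e-13
P = 8.1969e+19 * 202 * 1.602e-13
P = 2.6525e+09 W

2.6525e+09


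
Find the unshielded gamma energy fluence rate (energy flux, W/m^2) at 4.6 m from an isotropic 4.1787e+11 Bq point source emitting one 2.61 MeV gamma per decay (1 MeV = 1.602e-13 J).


psi = A * E * 1.602e-13 / (4*pi*r^2)
psi = 4.1787e+11 * 2.61 * 1.602e-13 / (4*pi*4.6^2)
psi = 6.5708e-04 W/m^2

6.5708e-04


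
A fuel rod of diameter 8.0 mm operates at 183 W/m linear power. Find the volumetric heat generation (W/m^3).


r = D / 2 / 1000 = 8.0 / 2 / 1000 = 0.004 m
q''' = q' / (pi * r^2)
q''' = 183 / (pi * 0.004^2)
q''' = 3.6407e+06 W/m^3

3.6407e+06


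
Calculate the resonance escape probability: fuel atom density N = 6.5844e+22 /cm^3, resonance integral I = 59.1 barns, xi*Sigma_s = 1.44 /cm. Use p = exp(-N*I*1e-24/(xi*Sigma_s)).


p = exp(-N * I * 1e-24 / (xi*Sigma_s))
p = exp(-6.5844e+22 * 59.1 * 1e-24 / 1.44)
p = 0.067048

0.067048


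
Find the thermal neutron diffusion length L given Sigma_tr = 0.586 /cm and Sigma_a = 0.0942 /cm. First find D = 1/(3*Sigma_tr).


D = 1 / (3 * Sigma_tr) = 1 / (3 * 0.586) = 0.5688282 cm
L = sqrt(D / Sigma_a)
L = sqrt(0.5688282 / 0.0942)
L = 2.4573 cm

2.4573


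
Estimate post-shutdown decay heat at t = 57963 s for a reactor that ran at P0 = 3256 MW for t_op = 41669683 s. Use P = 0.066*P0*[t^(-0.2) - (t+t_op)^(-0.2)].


P/P0 = 0.066 * [t^(-0.2) - (t + t_op)^(-0.2)]
P/P0 = 0.066 * [57963^(-0.2) - (57963 + 41669683)^(-0.2)]
P/P0 = 0.066 * [0.1115244 - 0.02991681] = 0.005386101
P = 3256 * 0.005386101 = 17.537 MW

17.537


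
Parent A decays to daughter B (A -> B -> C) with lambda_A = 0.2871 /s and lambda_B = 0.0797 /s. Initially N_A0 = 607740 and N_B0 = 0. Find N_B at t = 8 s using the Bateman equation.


N_B(t) = lambda_A * N_A0 / (lambda_B - lambda_A) * [exp(-lambda_A*t) - exp(-lambda_B*t)]
exp(-0.2871*8) = 0.1005802; exp(-0.0797*8) = 0.5285594
N_B = 0.2871 * 607740 / (0.0797 - 0.2871) * (0.1005802 - 0.5285594)
N_B = 360052

360052


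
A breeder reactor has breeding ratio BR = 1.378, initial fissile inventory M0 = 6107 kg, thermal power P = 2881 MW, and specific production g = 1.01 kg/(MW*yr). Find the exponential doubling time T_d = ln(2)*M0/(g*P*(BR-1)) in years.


Breeding gain G = BR - 1 = 1.378 - 1 = 0.378
Fissile production rate = g * P * G = 1.01 * 2881 * 0.378 = 1099.90818 kg/yr
T_d = ln(2) * M0 / (g * P * G)
T_d = ln(2) * 6107 / 1099.90818 = 3.8485 yr

3.8485


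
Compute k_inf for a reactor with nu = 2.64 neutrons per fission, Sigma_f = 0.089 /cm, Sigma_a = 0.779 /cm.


k_inf = nu * Sigma_f / Sigma_a
k_inf = 2.64 * 0.089 / 0.779
k_inf = 0.30162

0.30162


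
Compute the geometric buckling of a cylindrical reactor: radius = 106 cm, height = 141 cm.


B^2 = (2.405/R)^2 + (pi/H)^2
B^2 = (2.405/106)^2 + (pi/141)^2
B^2 = 0.0010112 /cm^2

0.0010112


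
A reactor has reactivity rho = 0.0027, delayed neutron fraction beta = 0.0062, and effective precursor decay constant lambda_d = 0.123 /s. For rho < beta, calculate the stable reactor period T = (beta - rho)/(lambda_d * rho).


T = (beta - rho) / (lambda_d * rho)
T = (0.0062 - 0.0027) / (0.123 * 0.0027)
T = 10.539 s

10.539


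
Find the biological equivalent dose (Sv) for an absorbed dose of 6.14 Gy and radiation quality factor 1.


H = D * Q
H = 6.14 * 1
H = 6.1400 Sv

6.1400


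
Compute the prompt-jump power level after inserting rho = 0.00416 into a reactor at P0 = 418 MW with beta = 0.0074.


P1/P0 = beta / (beta - rho)
P1/P0 = 0.0074 / (0.0074 - 0.00416) = 2.283951
P1 = 418 * 2.283951 = 954.69 MW

954.69


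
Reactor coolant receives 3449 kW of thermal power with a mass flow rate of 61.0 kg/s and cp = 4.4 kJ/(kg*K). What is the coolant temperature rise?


dT = Q / (m_dot * cp)
dT = 3449 / (61.0 * 4.4)
dT = 12.850 C

12.850


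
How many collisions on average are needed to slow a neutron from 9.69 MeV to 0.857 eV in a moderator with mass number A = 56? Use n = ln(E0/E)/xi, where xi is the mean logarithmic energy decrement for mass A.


xi = 1 + (A-1)^2/(2A)*ln((A-1)/(A+1)) = 0.03529286 (for A = 56)
n = ln(E0/E) / xi
n = ln(9.69e6 / 0.857) / 0.03529286
n = ln(1.130688e+07) / 0.03529286 = 460.18

460.18


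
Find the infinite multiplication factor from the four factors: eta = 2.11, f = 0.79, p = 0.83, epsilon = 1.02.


k_inf = eta * f * p * epsilon
k_inf = 2.11 * 0.79 * 0.83 * 1.02
k_inf = 1.4112

1.4112


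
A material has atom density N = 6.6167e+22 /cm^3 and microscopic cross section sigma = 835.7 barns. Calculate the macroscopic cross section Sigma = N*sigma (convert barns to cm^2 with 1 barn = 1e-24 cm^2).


Sigma = N * sigma_barns * 1e-24
Sigma = 6.6167e+22 * 835.7 * 1e-24
Sigma = 55.296 /cm

55.296


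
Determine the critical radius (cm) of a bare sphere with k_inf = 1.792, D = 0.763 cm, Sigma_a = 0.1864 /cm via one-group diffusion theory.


L^2 = D / Sigma_a = 0.763 / 0.1864 = 4.093348 cm^2
B_m^2 = (k_inf - 1) / L^2 = (1.792 - 1) / 4.093348 = 0.1934846 /cm^2
For a bare sphere: B_g = pi/R, so R_c = pi / sqrt(B_m^2)
R_c = pi / sqrt(0.1934846) = 7.1421 cm

7.1421


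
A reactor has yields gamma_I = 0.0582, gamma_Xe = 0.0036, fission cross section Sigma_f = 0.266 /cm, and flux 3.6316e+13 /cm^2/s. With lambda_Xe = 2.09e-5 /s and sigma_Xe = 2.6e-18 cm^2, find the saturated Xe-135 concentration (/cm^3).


Xe_eq = (gamma_I + gamma_Xe) * Sigma_f * phi / (lambda_Xe + sigma_Xe * phi)
Numerator = (0.0582 + 0.0036) * 0.266 * 3.6316e+13 = 5.969915e+11
Denominator = 2.09e-5 + 2.6e-18 * 3.6316e+13 = 1.153216e-04
Xe_eq = 5.969915e+11 / 1.153216e-04 = 5.1768e+15 /cm^3

5.1768e+15


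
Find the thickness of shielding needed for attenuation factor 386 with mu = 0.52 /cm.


x = ln(factor) / mu
x = ln(386) / 0.52
x = 11.454 cm

11.454


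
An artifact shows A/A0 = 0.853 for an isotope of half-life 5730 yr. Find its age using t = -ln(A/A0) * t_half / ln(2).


lambda = ln(2) / t_half = ln(2) / 5730 = 1.209681e-04 /yr
t = -ln(A/A0) / lambda
t = -ln(0.853) / 1.209681e-04
t = 1314.4 yr

1314.4


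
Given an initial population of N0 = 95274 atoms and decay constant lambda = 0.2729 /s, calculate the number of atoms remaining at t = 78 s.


N = N0 * exp(-lambda * t)
N = 95274 * exp(-0.2729 * 78)
N = 5.4262e-05

5.4262e-05


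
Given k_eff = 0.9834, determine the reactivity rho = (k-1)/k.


rho = (k_eff - 1) / k_eff
rho = (0.9834 - 1) / 0.9834
rho = -0.016880

-0.016880


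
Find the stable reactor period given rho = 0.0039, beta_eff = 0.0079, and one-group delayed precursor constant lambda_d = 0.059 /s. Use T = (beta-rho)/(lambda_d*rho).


T = (beta - rho) / (lambda_d * rho)
T = (0.0079 - 0.0039) / (0.059 * 0.0039)
T = 17.384 s

17.384


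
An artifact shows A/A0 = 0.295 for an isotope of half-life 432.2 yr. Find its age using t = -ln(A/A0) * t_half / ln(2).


lambda = ln(2) / t_half = ln(2) / 432.2 = 0.001603765 /yr
t = -ln(A/A0) / lambda
t = -ln(0.295) / 0.001603765
t = 761.20 yr

761.20


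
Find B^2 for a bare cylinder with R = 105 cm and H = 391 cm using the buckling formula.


B^2 = (2.405/R)^2 + (pi/H)^2
B^2 = (2.405/105)^2 + (pi/391)^2
B^2 = 5.8919e-04 /cm^2

5.8919e-04


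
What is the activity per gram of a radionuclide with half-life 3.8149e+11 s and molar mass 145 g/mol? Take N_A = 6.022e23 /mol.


lambda = ln(2) / t_half = ln(2) / 3.8149e+11 = 1.816947e-12 /s
SA = lambda * N_A / M
SA = 1.816947e-12 * 6.022e23 / 145
SA = 7.5460e+09 Bq/g

7.5460e+09


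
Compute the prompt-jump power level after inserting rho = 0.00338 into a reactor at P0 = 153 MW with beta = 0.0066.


P1/P0 = beta / (beta - rho)
P1/P0 = 0.0066 / (0.0066 - 0.00338) = 2.049689
P1 = 153 * 2.049689 = 313.60 MW

313.60


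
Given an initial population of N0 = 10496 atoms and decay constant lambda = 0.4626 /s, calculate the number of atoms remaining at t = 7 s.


N = N0 * exp(-lambda * t)
N = 10496 * exp(-0.4626 * 7)
N = 411.80

411.80


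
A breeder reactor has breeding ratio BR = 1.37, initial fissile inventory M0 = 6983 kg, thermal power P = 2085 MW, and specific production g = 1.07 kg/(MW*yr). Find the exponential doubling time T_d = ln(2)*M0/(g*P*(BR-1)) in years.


Breeding gain G = BR - 1 = 1.37 - 1 = 0.37
Fissile production rate = g * P * G = 1.07 * 2085 * 0.37 = 825.4515 kg/yr
T_d = ln(2) * M0 / (g * P * G)
T_d = ln(2) * 6983 / 825.4515 = 5.8638 yr

5.8638


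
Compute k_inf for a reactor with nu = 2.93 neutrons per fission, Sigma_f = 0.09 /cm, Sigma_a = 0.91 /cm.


k_inf = nu * Sigma_f / Sigma_a
k_inf = 2.93 * 0.09 / 0.91
k_inf = 0.28978

0.28978


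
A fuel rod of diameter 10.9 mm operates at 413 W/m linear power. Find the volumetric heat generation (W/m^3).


r = D / 2 / 1000 = 10.9 / 2 / 1000 = 0.00545 m
q''' = q' / (pi * r^2)
q''' = 413 / (pi * 0.00545^2)
q''' = 4.4260e+06 W/m^3

4.4260e+06


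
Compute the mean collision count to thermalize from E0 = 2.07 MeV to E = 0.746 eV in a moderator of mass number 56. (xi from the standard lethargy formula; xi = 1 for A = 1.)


xi = 1 + (A-1)^2/(2A)*ln((A-1)/(A+1)) = 0.03529286 (for A = 56)
n = ln(E0/E) / xi
n = ln(2.07e6 / 0.746) / 0.03529286
n = ln(2.774799e+06) / 0.03529286 = 420.37

420.37


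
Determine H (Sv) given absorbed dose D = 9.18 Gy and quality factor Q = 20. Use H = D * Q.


H = D * Q
H = 9.18 * 20
H = 183.60 Sv

183.60


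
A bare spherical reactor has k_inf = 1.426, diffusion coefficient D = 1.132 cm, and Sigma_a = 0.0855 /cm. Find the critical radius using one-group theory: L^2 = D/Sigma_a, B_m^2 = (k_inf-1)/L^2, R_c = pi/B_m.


L^2 = D / Sigma_a = 1.132 / 0.0855 = 13.23977 cm^2
B_m^2 = (k_inf - 1) / L^2 = (1.426 - 1) / 13.23977 = 0.03217579 /cm^2
For a bare sphere: B_g = pi/R, so R_c = pi / sqrt(B_m^2)
R_c = pi / sqrt(0.03217579) = 17.514 cm

17.514


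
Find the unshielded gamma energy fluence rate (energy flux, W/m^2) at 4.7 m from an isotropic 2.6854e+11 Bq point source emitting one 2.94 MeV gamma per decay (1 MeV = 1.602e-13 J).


psi = A * E * 1.602e-13 / (4*pi*r^2)
psi = 2.6854e+11 * 2.94 * 1.602e-13 / (4*pi*4.7^2)
psi = 4.5563e-04 W/m^2

4.5563e-04


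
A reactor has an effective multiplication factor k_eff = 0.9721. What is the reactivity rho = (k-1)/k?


rho = (k_eff - 1) / k_eff
rho = (0.9721 - 1) / 0.9721
rho = -0.028701

-0.028701


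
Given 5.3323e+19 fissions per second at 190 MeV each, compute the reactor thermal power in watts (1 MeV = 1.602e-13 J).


P = fission_rate * E_MeV * 1.602e-13
P = 5.3323e+19 * 190 * 1.602e-13
P = 1.6230e+09 W

1.6230e+09


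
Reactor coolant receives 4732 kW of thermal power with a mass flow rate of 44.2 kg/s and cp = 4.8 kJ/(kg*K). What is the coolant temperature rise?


dT = Q / (m_dot * cp)
dT = 4732 / (44.2 * 4.8)
dT = 22.304 C

22.304


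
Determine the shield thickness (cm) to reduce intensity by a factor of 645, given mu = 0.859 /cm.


x = ln(factor) / mu
x = ln(645) / 0.859
x = 7.5311 cm

7.5311


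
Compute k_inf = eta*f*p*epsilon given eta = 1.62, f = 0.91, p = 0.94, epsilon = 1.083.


k_inf = eta * f * p * epsilon
k_inf = 1.62 * 0.91 * 0.94 * 1.083
k_inf = 1.5008

1.5008


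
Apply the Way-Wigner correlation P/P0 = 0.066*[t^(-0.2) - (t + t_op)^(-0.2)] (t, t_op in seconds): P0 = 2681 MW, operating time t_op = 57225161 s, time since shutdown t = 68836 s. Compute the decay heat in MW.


P/P0 = 0.066 * [t^(-0.2) - (t + t_op)^(-0.2)]
P/P0 = 0.066 * [68836^(-0.2) - (68836 + 57225161)^(-0.2)]
P/P0 = 0.066 * [0.1077549 - 0.02807878] = 0.005258624
P = 2681 * 0.005258624 = 14.098 MW

14.098


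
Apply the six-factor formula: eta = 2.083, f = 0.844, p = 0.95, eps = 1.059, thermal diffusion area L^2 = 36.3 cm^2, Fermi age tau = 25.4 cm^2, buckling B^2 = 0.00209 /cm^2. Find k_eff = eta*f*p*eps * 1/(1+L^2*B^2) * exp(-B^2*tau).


k_inf = eta*f*p*eps = 2.083*0.844*0.95*1.059 = 1.768688
P_TNL = 1/(1 + L^2*B^2) = 1/(1 + 36.3*0.00209) = 0.9294829
P_FNL = exp(-B^2*tau) = exp(-0.00209*25.4) = 0.9482985
k_eff = k_inf * P_TNL * P_FNL = 1.768688 * 0.9294829 * 0.9482985
k_eff = 1.5590

1.5590


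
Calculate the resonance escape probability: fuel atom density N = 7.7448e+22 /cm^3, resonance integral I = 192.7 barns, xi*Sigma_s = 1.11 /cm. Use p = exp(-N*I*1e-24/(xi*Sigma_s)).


p = exp(-N * I * 1e-24 / (xi*Sigma_s))
p = exp(-7.7448e+22 * 192.7 * 1e-24 / 1.11)
p = 1.4481e-06

1.4481e-06


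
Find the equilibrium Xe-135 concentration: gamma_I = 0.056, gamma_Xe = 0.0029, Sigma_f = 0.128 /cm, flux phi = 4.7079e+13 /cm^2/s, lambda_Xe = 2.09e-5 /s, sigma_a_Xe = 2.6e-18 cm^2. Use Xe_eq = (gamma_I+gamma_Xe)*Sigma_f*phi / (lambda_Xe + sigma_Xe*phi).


Xe_eq = (gamma_I + gamma_Xe) * Sigma_f * phi / (lambda_Xe + sigma_Xe * phi)
Numerator = (0.056 + 0.0029) * 0.128 * 4.7079e+13 = 3.549380e+11
Denominator = 2.09e-5 + 2.6e-18 * 4.7079e+13 = 1.433054e-04
Xe_eq = 3.549380e+11 / 1.433054e-04 = 2.4768e+15 /cm^3

2.4768e+15


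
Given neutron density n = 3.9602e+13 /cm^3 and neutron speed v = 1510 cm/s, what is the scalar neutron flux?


phi = n * v
phi = 3.9602e+13 * 1510
phi = 5.9799e+16 /cm^2/s

5.9799e+16


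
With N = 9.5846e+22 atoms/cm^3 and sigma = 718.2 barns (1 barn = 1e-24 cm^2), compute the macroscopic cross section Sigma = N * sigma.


Sigma = N * sigma_barns * 1e-24
Sigma = 9.5846e+22 * 718.2 * 1e-24
Sigma = 68.837 /cm

68.837


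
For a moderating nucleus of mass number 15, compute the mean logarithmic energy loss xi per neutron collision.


xi = 1 + (A-1)^2/(2A) * ln((A-1)/(A+1))
xi = 1 + (15-1)^2/(2*15) * ln((15-1)/(15 +1))
xi = 0.12759

0.12759


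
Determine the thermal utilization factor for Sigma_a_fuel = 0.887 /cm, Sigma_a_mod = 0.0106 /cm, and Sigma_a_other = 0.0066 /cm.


f = Sigma_a_fuel / (Sigma_a_fuel + Sigma_a_mod + Sigma_a_other)
f = 0.887 / (0.887 + 0.0106 + 0.0066)
f = 0.98098

0.98098


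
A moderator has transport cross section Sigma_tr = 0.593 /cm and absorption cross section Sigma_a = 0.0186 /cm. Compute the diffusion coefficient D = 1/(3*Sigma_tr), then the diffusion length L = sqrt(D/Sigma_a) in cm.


D = 1 / (3 * Sigma_tr) = 1 / (3 * 0.593) = 0.5621135 cm
L = sqrt(D / Sigma_a)
L = sqrt(0.5621135 / 0.0186)
L = 5.4974 cm

5.4974


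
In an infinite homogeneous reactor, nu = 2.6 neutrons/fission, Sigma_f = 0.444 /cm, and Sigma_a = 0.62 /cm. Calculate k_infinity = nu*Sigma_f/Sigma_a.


k_inf = nu * Sigma_f / Sigma_a
k_inf = 2.6 * 0.444 / 0.62
k_inf = 1.8619

1.8619


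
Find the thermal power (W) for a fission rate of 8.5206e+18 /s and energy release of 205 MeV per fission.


P = fission_rate * E_MeV * 1.602e-13
P = 8.5206e+18 * 205 * 1.602e-13
P = 2.7983e+08 W

2.7983e+08


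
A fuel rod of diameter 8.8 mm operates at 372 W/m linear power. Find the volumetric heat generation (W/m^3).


r = D / 2 / 1000 = 8.8 / 2 / 1000 = 0.0044 m
q''' = q' / (pi * r^2)
q''' = 372 / (pi * 0.0044^2)
q''' = 6.1163e+06 W/m^3

6.1163e+06


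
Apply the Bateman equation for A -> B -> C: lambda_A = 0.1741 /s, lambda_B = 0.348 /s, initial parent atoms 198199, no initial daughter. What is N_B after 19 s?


N_B(t) = lambda_A * N_A0 / (lambda_B - lambda_A) * [exp(-lambda_A*t) - exp(-lambda_B*t)]
exp(-0.1741*19) = 0.03659294; exp(-0.348*19) = 0.001344141
N_B = 0.1741 * 198199 / (0.348 - 0.1741) * (0.03659294 - 0.001344141)
N_B = 6994.3

6994.3


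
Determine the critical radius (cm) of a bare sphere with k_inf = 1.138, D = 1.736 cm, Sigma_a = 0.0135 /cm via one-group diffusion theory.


L^2 = D / Sigma_a = 1.736 / 0.0135 = 128.5926 cm^2
B_m^2 = (k_inf - 1) / L^2 = (1.138 - 1) / 128.5926 = 0.001073157 /cm^2
For a bare sphere: B_g = pi/R, so R_c = pi / sqrt(B_m^2)
R_c = pi / sqrt(0.001073157) = 95.900 cm

95.900


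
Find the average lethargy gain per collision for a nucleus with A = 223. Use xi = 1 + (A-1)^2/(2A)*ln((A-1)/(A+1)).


xi = 1 + (A-1)^2/(2A) * ln((A-1)/(A+1))
xi = 1 + (223-1)^2/(2*223) * ln((223-1)/(223 +1))
xi = 0.0089419

0.0089419


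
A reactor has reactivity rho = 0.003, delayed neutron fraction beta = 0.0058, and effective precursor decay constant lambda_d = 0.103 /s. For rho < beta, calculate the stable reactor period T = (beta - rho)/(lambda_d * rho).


T = (beta - rho) / (lambda_d * rho)
T = (0.0058 - 0.003) / (0.103 * 0.003)
T = 9.0615 s

9.0615


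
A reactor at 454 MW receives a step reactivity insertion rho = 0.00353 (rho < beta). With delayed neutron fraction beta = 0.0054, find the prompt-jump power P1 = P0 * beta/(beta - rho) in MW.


P1/P0 = beta / (beta - rho)
P1/P0 = 0.0054 / (0.0054 - 0.00353) = 2.887701
P1 = 454 * 2.887701 = 1311.0 MW

1311.0


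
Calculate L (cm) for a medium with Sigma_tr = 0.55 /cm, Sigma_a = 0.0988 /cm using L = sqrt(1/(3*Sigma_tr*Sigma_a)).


D = 1 / (3 * Sigma_tr) = 1 / (3 * 0.55) = 0.6060606 cm
L = sqrt(D / Sigma_a)
L = sqrt(0.6060606 / 0.0988)
L = 2.4767 cm

2.4767


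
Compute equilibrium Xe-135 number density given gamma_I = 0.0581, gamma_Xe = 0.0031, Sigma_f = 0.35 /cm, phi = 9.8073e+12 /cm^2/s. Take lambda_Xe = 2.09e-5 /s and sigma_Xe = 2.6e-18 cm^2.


Xe_eq = (gamma_I + gamma_Xe) * Sigma_f * phi / (lambda_Xe + sigma_Xe * phi)
Numerator = (0.0581 + 0.0031) * 0.35 * 9.8073e+12 = 2.100724e+11
Denominator = 2.09e-5 + 2.6e-18 * 9.8073e+12 = 4.639898e-05
Xe_eq = 2.100724e+11 / 4.639898e-05 = 4.5275e+15 /cm^3

4.5275e+15


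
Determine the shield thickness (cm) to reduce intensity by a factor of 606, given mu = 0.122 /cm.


x = ln(factor) / mu
x = ln(606) / 0.122
x = 52.515 cm

52.515


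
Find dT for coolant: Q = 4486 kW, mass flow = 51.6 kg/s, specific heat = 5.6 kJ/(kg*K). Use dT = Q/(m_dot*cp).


dT = Q / (m_dot * cp)
dT = 4486 / (51.6 * 5.6)
dT = 15.525 C

15.525


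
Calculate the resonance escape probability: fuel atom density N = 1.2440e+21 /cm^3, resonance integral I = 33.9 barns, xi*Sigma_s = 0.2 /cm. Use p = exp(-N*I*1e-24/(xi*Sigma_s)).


p = exp(-N * I * 1e-24 / (xi*Sigma_s))
p = exp(-1.2440e+21 * 33.9 * 1e-24 / 0.2)
p = 0.80989

0.80989


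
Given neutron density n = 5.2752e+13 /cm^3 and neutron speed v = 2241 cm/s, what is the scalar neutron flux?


phi = n * v
phi = 5.2752e+13 * 2241
phi = 1.1822e+17 /cm^2/s

1.1822e+17


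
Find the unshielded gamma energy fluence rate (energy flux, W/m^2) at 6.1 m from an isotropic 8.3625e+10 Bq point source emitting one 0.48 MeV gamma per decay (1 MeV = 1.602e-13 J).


psi = A * E * 1.602e-13 / (4*pi*r^2)
psi = 8.3625e+10 * 0.48 * 1.602e-13 / (4*pi*6.1^2)
psi = 1.3752e-05 W/m^2

1.3752e-05


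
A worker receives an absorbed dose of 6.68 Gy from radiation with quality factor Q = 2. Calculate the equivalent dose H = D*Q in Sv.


H = D * Q
H = 6.68 * 2
H = 13.360 Sv

13.360


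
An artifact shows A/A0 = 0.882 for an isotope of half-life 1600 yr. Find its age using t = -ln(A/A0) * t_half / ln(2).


lambda = ln(2) / t_half = ln(2) / 1600 = 4.332170e-04 /yr
t = -ln(A/A0) / lambda
t = -ln(0.882) / 4.332170e-04
t = 289.84 yr

289.84


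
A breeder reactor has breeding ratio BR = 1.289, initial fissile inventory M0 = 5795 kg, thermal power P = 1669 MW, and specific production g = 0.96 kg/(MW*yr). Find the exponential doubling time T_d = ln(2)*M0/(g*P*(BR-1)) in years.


Breeding gain G = BR - 1 = 1.289 - 1 = 0.289
Fissile production rate = g * P * G = 0.96 * 1669 * 0.289 = 463.04736 kg/yr
T_d = ln(2) * M0 / (g * P * G)
T_d = ln(2) * 5795 / 463.04736 = 8.6747 yr

8.6747


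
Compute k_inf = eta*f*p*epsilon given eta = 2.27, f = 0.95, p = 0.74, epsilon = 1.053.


k_inf = eta * f * p * epsilon
k_inf = 2.27 * 0.95 * 0.74 * 1.053
k_inf = 1.6804

1.6804


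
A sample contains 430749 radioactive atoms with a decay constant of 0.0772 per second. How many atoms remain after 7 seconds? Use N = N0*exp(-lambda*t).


N = N0 * exp(-lambda * t)
N = 430749 * exp(-0.0772 * 7)
N = 250918

250918


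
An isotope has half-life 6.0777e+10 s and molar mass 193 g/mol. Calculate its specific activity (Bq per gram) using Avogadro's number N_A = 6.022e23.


lambda = ln(2) / t_half = ln(2) / 6.0777e+10 = 1.140476e-11 /s
SA = lambda * N_A / M
SA = 1.140476e-11 * 6.022e23 / 193
SA = 3.5585e+10 Bq/g

3.5585e+10


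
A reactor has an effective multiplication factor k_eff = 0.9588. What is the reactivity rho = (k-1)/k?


rho = (k_eff - 1) / k_eff
rho = (0.9588 - 1) / 0.9588
rho = -0.042970

-0.042970


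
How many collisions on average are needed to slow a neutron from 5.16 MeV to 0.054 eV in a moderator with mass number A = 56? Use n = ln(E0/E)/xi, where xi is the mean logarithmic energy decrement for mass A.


xi = 1 + (A-1)^2/(2A)*ln((A-1)/(A+1)) = 0.03529286 (for A = 56)
n = ln(E0/E) / xi
n = ln(5.16e6 / 0.054) / 0.03529286
n = ln(9.555556e+07) / 0.03529286 = 520.65

520.65


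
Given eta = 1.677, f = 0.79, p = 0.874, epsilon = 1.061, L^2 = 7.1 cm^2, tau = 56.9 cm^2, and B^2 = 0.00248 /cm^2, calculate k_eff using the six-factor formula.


k_inf = eta*f*p*eps = 1.677*0.79*0.874*1.061 = 1.228533
P_TNL = 1/(1 + L^2*B^2) = 1/(1 + 7.1*0.00248) = 0.9826967
P_FNL = exp(-B^2*tau) = exp(-0.00248*56.9) = 0.8683920
k_eff = k_inf * P_TNL * P_FNL = 1.228533 * 0.9826967 * 0.8683920
k_eff = 1.0484

1.0484
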